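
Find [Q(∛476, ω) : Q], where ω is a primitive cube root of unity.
[Q(∛476, ω) : Q] = 6

[Q(∛476):Q] = 3 (min poly x^3 - 476, irreducible since 476 is not a perfect cube). [Q(ω):Q] = 2 (min poly x^2 + x + 1). Since Q(∛476) ⊂ R and ω ∉ R, we have ω ∉ Q(∛476), so x^2 + x + 1 remains irreducible over Q(∛476) and [Q(∛476, ω) : Q(∛476)] = 2. By the tower law, [Q(∛476, ω) : Q] = 3 · 2 = 6. (In fact Q(∛476, ω) is the splitting field of x^3 - 476 over Q.)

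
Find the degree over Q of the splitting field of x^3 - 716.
[K : Q] = 6

The roots of x^3 - 716 are ∛716, ω∛716, ω^2∛716 where ω = e^(2πi/3) is a primitive cube root of unity, so K = Q(∛716, ω). Now [Q(∛716):Q] = 3 (since 716 is not a perfect cube, x^3 - 716 is irreducible) and [Q(ω):Q] = 2. Both 2 and 3 divide [K:Q], and [K:Q] ≤ 3·2 = 6, so [K:Q] = 6. (Equivalently: Q(∛716) ⊂ R but ω ∉ R, so [K : Q(∛716)] = 2.)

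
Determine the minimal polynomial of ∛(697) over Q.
m_α(x) = x^3 - 697

α satisfies α^3 = 697, so x^3 - 697 annihilates α. By the rational root test, a rational root p/q (in lowest terms) of x^3 - 697 would satisfy p^3 = 697 q^3, forcing q = 1 and p^3 = 697; but 697 is not a perfect cube, contradiction. A monic cubic over Q with no rational root is irreducible (any nontrivial factorization would include a linear factor). Hence x^3 - 697 is the minimal polynomial of α, and in particular [Q(α):Q] = 3.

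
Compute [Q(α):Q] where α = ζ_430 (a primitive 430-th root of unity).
[Q(α):Q] = 168

The minimal polynomial of ζ_430 over Q is the 430-th cyclotomic polynomial Φ_430(x), which is irreducible over Q and has degree φ(430) = 168. Hence [Q(α):Q] = φ(430) = 168.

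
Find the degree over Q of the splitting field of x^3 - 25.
[K : Q] = 6

The roots of x^3 - 25 are ∛25, ω∛25, ω^2∛25 where ω = e^(2πi/3) is a primitive cube root of unity, so K = Q(∛25, ω). Now [Q(∛25):Q] = 3 (since 25 is not a perfect cube, x^3 - 25 is irreducible) and [Q(ω):Q] = 2. Both 2 and 3 divide [K:Q], and [K:Q] ≤ 3·2 = 6, so [K:Q] = 6. (Equivalently: Q(∛25) ⊂ R but ω ∉ R, so [K : Q(∛25)] = 2.)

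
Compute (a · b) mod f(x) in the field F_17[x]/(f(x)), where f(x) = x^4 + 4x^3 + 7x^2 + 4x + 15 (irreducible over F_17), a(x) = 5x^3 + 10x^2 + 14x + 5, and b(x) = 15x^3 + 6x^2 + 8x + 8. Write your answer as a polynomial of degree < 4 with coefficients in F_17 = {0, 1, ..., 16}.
a · b ≡ 14x^3 + 8x + 9 (mod f(x))

Multiply in F_17[x]: a(x)·b(x) = (5x^3 + 10x^2 + 14x + 5)·(15x^3 + 6x^2 + 8x + 8) = 7x^6 + 10x^5 + 4x^4 + 7x^3 + x^2 + 16x + 6. This has degree ≥ 4, so divide by f(x) over F_17: 7x^6 + 10x^5 + 4x^4 + 7x^3 + x^2 + 16x + 6 = (7x^2 + 16x + 10)·(x^4 + 4x^3 + 7x^2 + 4x + 15) + (14x^3 + 8x + 9). Hence a·b ≡ 14x^3 + 8x + 9 (mod f). (F_17[x]/(f) is a field with 17^4 = 83521 elements since f is irreducible of degree 4.)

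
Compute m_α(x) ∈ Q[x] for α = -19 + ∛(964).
m_α(x) = x^3 + 57x^2 + 1083x + 5895

Set β = α + 19 = ∛(964), so β^3 = 964. Then (α + 19)^3 - 964 = 0, i.e. α is a root of g(x) = (x + 19)^3 - 964 = x^3 + 57x^2 + 1083x + 5895. Since g(x) = h(x + 19) where h(x) = x^3 - 964, and h is irreducible over Q (because 964 is not a perfect cube, so h has no rational root, and a monic cubic with no rational root is irreducible), g is also irreducible (irreducibility is preserved under the substitution x → x + 19). Hence m_α(x) = x^3 + 57x^2 + 1083x + 5895.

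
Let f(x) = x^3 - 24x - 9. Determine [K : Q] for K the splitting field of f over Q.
[K : Q] = 6

By the rational root test, any rational root of the monic integer polynomial f(x) = x^3 - 24x - 9 must be an integer dividing the constant term -9, i.e. one of ±{1, 3, 9}. Evaluating: f(1) = -32, f(-1) = 14, f(3) = -54, f(-3) = 36, f(9) = 504, f(-9) = -522; none is 0, so f has no rational root and is therefore irreducible over Q (a cubic with no linear factor over a field is irreducible). For an irreducible cubic, the Galois group is A_3 or S_3 according as the discriminant disc(f) = -4a^3 - 27b^2 = -4·(-24)^3 - 27·(-9)^2 = 53109 is or is not a square in Q. Here disc(f) = 53109 is not a perfect square in Q, so the Galois group of f over Q is not contained in A_3 and must be all of S_3. The splitting field has degree |S_3| = 6 over Q, so [K : Q] = 6.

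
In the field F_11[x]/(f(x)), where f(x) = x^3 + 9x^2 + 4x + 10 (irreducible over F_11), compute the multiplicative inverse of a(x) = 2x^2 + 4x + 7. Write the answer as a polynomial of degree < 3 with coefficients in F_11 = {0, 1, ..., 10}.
a(x)^(-1) ≡ x^2 + x + 5 (mod f(x))

Since f is irreducible over F_11, F_11[x]/(f) is a field and a(x) ≠ 0 has an inverse. Apply the extended Euclidean algorithm to f(x) and a(x) in F_11[x]: f(x) = (6x + 9)·a(x) + (3x + 2);  a(x) = (8x + 7)·(3x + 2) + (4). The last nonzero remainder is the constant 4 = gcd(f, a) in F_11. Back-substituting through the division chain expresses 4 = s(x)·a(x) + t(x)·f(x) with s(x) ≡ 4x^2 + 4x + 9 (mod f), so (4x^2 + 4x + 9)·a(x) ≡ 4 (mod f). Multiplying by 4^(-1) ≡ 3 in F_11 gives a(x)^(-1) ≡ 3·(4x^2 + 4x + 9) ≡ x^2 + x + 5 (mod f). Check: (2x^2 + 4x + 7)·(x^2 + x + 5) = 2x^4 + 6x^3 + 10x^2 + 5x + 2 ≡ 1 (mod x^3 + 9x^2 + 4x + 10).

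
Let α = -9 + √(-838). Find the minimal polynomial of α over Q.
m_α(x) = x^2 + 18x + 919

From α + 9 = √(-838), squaring gives (α + 9)^2 = -838, i.e. α^2 + 18α + 81 = -838, so α^2 + 18α + 919 = 0. The discriminant of x^2 + 18x + 919 is (18)^2 - 4·(919) = 324 - 3676 = -3352, and 4·(-838) is not a perfect square in Q since -838 is squarefree and ≠ 1. Hence x^2 + 18x + 919 is irreducible over Q and is the minimal polynomial of α.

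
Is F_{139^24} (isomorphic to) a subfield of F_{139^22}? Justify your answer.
No: F_{139^24} is not a subfield of F_{139^22}

F_{p^m} embeds in F_{p^n} iff m | n. Here 24 ∤ 22 (since 22 = 0·24 + 22 with remainder 22 ≠ 0), so F_{139^24} is not a subfield of F_{139^22}. Equivalently: if it were, the tower law would give 24 = [F_{139^24}:F_139] dividing [F_{139^22}:F_139] = 22, contradiction.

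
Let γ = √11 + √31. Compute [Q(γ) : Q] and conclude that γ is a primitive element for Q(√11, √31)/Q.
[Q(γ) : Q] = 4 (equivalently, Q(γ) = Q(√11, √31))

Obviously Q(γ) ⊆ Q(√11, √31), and [Q(√11, √31):Q] = 4 (since 11, 31 are distinct squarefree integers > 1 with 341 not a perfect square). To show equality we compute the minimal polynomial of γ. From γ = √11 + √31: γ^2 = 11 + 2√(341) + 31 = 42 + 2√(341), so γ^2 - 42 = 2√(341); squaring, (γ^2 - 42)^2 = 4·341, i.e. γ^4 - 84γ^2 + 1764 - 1364 = 0, i.e. γ^4 - 84γ^2 + 400 = 0. So γ is a root of x^4 - 84x^2 + 400. This polynomial is irreducible over Q: it has no rational root (each ±√11 ± √31 is irrational), and any factorization into two quadratics over Q would force √(341) ∈ Q (pairing opposite roots) or √11, √31 ∈ Q (other pairings), all impossible. Hence [Q(γ):Q] = 4 = [Q(√11, √31):Q], so Q(γ) = Q(√11, √31).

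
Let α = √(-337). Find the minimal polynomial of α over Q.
m_α(x) = x^2 + 337

α satisfies α^2 + 337 = 0, so x^2 + 337 annihilates α. Since d = -337 is squarefree and ≠ 1, it is not a perfect square in Q, so x^2 + 337 has no rational root and is therefore irreducible over Q (a degree-2 polynomial over a field is irreducible iff it has no root). Hence m_α(x) = x^2 + 337.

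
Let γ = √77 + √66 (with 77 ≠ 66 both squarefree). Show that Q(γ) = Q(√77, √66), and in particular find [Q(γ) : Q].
[Q(γ) : Q] = 4 (equivalently, Q(γ) = Q(√77, √66))

Obviously Q(γ) ⊆ Q(√77, √66), and [Q(√77, √66):Q] = 4 (since 77, 66 are distinct squarefree integers > 1 with 5082 not a perfect square). To show equality we compute the minimal polynomial of γ. From γ = √77 + √66: γ^2 = 77 + 2√(5082) + 66 = 143 + 2√(5082), so γ^2 - 143 = 2√(5082); squaring, (γ^2 - 143)^2 = 4·5082, i.e. γ^4 - 286γ^2 + 20449 - 20328 = 0, i.e. γ^4 - 286γ^2 + 121 = 0. So γ is a root of x^4 - 286x^2 + 121. This polynomial is irreducible over Q: it has no rational root (each ±√77 ± √66 is irrational), and any factorization into two quadratics over Q would force √(5082) ∈ Q (pairing opposite roots) or √77, √66 ∈ Q (other pairings), all impossible. Hence [Q(γ):Q] = 4 = [Q(√77, √66):Q], so Q(γ) = Q(√77, √66).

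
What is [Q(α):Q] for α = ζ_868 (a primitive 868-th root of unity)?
[Q(α):Q] = 360

The minimal polynomial of ζ_868 over Q is the 868-th cyclotomic polynomial Φ_868(x), which is irreducible over Q and has degree φ(868) = 360. Hence [Q(α):Q] = φ(868) = 360.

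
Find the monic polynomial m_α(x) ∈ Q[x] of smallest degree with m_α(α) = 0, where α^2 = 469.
m_α(x) = x^2 - 469

α satisfies α^2 - 469 = 0, so x^2 - 469 annihilates α. Since d = 469 is squarefree and ≠ 1, it is not a perfect square in Q, so x^2 - 469 has no rational root and is therefore irreducible over Q (a degree-2 polynomial over a field is irreducible iff it has no root). Hence m_α(x) = x^2 - 469.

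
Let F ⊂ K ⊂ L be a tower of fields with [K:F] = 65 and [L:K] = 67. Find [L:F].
[L:F] = 4355

The tower law says that for any tower of field extensions F ⊂ K ⊂ L with finite degrees, [L:F] = [L:K] · [K:F]. Here this gives [L:F] = 67 · 65 = 4355.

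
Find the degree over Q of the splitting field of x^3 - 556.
[K : Q] = 6

The roots of x^3 - 556 are ∛556, ω∛556, ω^2∛556 where ω = e^(2πi/3) is a primitive cube root of unity, so K = Q(∛556, ω). Now [Q(∛556):Q] = 3 (since 556 is not a perfect cube, x^3 - 556 is irreducible) and [Q(ω):Q] = 2. Both 2 and 3 divide [K:Q], and [K:Q] ≤ 3·2 = 6, so [K:Q] = 6. (Equivalently: Q(∛556) ⊂ R but ω ∉ R, so [K : Q(∛556)] = 2.)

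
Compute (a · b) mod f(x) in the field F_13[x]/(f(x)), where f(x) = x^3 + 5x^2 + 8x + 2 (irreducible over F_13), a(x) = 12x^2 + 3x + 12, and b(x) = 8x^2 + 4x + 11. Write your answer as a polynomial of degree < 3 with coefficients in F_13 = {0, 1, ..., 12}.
a · b ≡ 4x^2 + 7x + 12 (mod f(x))

Multiply in F_13[x]: a(x)·b(x) = (12x^2 + 3x + 12)·(8x^2 + 4x + 11) = 5x^4 + 7x^3 + 6x^2 + 3x + 2. This has degree ≥ 3, so divide by f(x) over F_13: 5x^4 + 7x^3 + 6x^2 + 3x + 2 = (5x + 8)·(x^3 + 5x^2 + 8x + 2) + (4x^2 + 7x + 12). Hence a·b ≡ 4x^2 + 7x + 12 (mod f). (F_13[x]/(f) is a field with 13^3 = 2197 elements since f is irreducible of degree 3.)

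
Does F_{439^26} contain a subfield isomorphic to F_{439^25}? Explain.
No: F_{439^25} is not a subfield of F_{439^26}

F_{p^m} embeds in F_{p^n} iff m | n. Here 25 ∤ 26 (since 26 = 1·25 + 1 with remainder 1 ≠ 0), so F_{439^25} is not a subfield of F_{439^26}. Equivalently: if it were, the tower law would give 25 = [F_{439^25}:F_439] dividing [F_{439^26}:F_439] = 26, contradiction.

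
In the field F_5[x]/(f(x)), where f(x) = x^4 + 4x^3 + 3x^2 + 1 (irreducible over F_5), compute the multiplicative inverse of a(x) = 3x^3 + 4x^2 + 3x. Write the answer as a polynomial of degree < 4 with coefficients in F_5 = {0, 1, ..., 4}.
a(x)^(-1) ≡ 4x^2 + 2x + 4 (mod f(x))

Since f is irreducible over F_5, F_5[x]/(f) is a field and a(x) ≠ 0 has an inverse. Apply the extended Euclidean algorithm to f(x) and a(x) in F_5[x]: f(x) = (2x + 2)·a(x) + (4x^2 + 4x + 1);  a(x) = (2x + 4)·(4x^2 + 4x + 1) + (1). The last nonzero remainder is the constant 1 = gcd(f, a) in F_5. Back-substituting through the division chain expresses 1 = s(x)·a(x) + t(x)·f(x) with s(x) ≡ 4x^2 + 2x + 4 (mod f), so a(x)^(-1) ≡ s(x) = 4x^2 + 2x + 4 (mod f). Check: (3x^3 + 4x^2 + 3x)·(4x^2 + 2x + 4) = 2x^5 + 2x^4 + 2x^3 + 2x^2 + 2x ≡ 1 (mod x^4 + 4x^3 + 3x^2 + 1).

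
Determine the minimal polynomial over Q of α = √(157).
m_α(x) = x^2 - 157

α satisfies α^2 - 157 = 0, so x^2 - 157 annihilates α. Since d = 157 is squarefree and ≠ 1, it is not a perfect square in Q, so x^2 - 157 has no rational root and is therefore irreducible over Q (a degree-2 polynomial over a field is irreducible iff it has no root). Hence m_α(x) = x^2 - 157.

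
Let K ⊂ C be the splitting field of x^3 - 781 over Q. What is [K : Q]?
[K : Q] = 6

The roots of x^3 - 781 are ∛781, ω∛781, ω^2∛781 where ω = e^(2πi/3) is a primitive cube root of unity, so K = Q(∛781, ω). Now [Q(∛781):Q] = 3 (since 781 is not a perfect cube, x^3 - 781 is irreducible) and [Q(ω):Q] = 2. Both 2 and 3 divide [K:Q], and [K:Q] ≤ 3·2 = 6, so [K:Q] = 6. (Equivalently: Q(∛781) ⊂ R but ω ∉ R, so [K : Q(∛781)] = 2.)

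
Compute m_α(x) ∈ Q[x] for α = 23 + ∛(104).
m_α(x) = x^3 - 69x^2 + 1587x - 12271

Set β = α - 23 = ∛(104), so β^3 = 104. Then (α - 23)^3 - 104 = 0, i.e. α is a root of g(x) = (x - 23)^3 - 104 = x^3 - 69x^2 + 1587x - 12271. Since g(x) = h(x - 23) where h(x) = x^3 - 104, and h is irreducible over Q (because 104 is not a perfect cube, so h has no rational root, and a monic cubic with no rational root is irreducible), g is also irreducible (irreducibility is preserved under the substitution x → x - 23). Hence m_α(x) = x^3 - 69x^2 + 1587x - 12271.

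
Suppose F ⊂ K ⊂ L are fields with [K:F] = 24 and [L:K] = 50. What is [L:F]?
[L:F] = 1200

The tower law says that for any tower of field extensions F ⊂ K ⊂ L with finite degrees, [L:F] = [L:K] · [K:F]. Here this gives [L:F] = 50 · 24 = 1200.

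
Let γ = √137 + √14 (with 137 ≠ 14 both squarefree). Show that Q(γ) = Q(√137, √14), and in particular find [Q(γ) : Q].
[Q(γ) : Q] = 4 (equivalently, Q(γ) = Q(√137, √14))

Obviously Q(γ) ⊆ Q(√137, √14), and [Q(√137, √14):Q] = 4 (since 137, 14 are distinct squarefree integers > 1 with 1918 not a perfect square). To show equality we compute the minimal polynomial of γ. From γ = √137 + √14: γ^2 = 137 + 2√(1918) + 14 = 151 + 2√(1918), so γ^2 - 151 = 2√(1918); squaring, (γ^2 - 151)^2 = 4·1918, i.e. γ^4 - 302γ^2 + 22801 - 7672 = 0, i.e. γ^4 - 302γ^2 + 15129 = 0. So γ is a root of x^4 - 302x^2 + 15129. This polynomial is irreducible over Q: it has no rational root (each ±√137 ± √14 is irrational), and any factorization into two quadratics over Q would force √(1918) ∈ Q (pairing opposite roots) or √137, √14 ∈ Q (other pairings), all impossible. Hence [Q(γ):Q] = 4 = [Q(√137, √14):Q], so Q(γ) = Q(√137, √14).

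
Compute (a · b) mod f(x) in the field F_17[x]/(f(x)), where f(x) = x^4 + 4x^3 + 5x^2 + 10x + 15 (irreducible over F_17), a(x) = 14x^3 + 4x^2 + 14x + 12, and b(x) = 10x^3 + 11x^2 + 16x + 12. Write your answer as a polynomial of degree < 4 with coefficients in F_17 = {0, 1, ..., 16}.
a · b ≡ 5x^3 + 14x^2 + 12x + 6 (mod f(x))

Multiply in F_17[x]: a(x)·b(x) = (14x^3 + 4x^2 + 14x + 12)·(10x^3 + 11x^2 + 16x + 12) = 4x^6 + 7x^5 + 13x^3 + 13x^2 + 3x + 8. This has degree ≥ 4, so divide by f(x) over F_17: 4x^6 + 7x^5 + 13x^3 + 13x^2 + 3x + 8 = (4x^2 + 8x + 16)·(x^4 + 4x^3 + 5x^2 + 10x + 15) + (5x^3 + 14x^2 + 12x + 6). Hence a·b ≡ 5x^3 + 14x^2 + 12x + 6 (mod f). (F_17[x]/(f) is a field with 17^4 = 83521 elements since f is irreducible of degree 4.)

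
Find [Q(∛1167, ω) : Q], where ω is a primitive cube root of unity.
[Q(∛1167, ω) : Q] = 6

[Q(∛1167):Q] = 3 (min poly x^3 - 1167, irreducible since 1167 is not a perfect cube). [Q(ω):Q] = 2 (min poly x^2 + x + 1). Since Q(∛1167) ⊂ R and ω ∉ R, we have ω ∉ Q(∛1167), so x^2 + x + 1 remains irreducible over Q(∛1167) and [Q(∛1167, ω) : Q(∛1167)] = 2. By the tower law, [Q(∛1167, ω) : Q] = 3 · 2 = 6. (In fact Q(∛1167, ω) is the splitting field of x^3 - 1167 over Q.)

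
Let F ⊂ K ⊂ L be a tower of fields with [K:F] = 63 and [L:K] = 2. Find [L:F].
[L:F] = 126

The tower law says that for any tower of field extensions F ⊂ K ⊂ L with finite degrees, [L:F] = [L:K] · [K:F]. Here this gives [L:F] = 2 · 63 = 126.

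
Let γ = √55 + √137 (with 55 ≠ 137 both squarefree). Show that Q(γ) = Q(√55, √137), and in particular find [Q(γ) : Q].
[Q(γ) : Q] = 4 (equivalently, Q(γ) = Q(√55, √137))

Obviously Q(γ) ⊆ Q(√55, √137), and [Q(√55, √137):Q] = 4 (since 55, 137 are distinct squarefree integers > 1 with 7535 not a perfect square). To show equality we compute the minimal polynomial of γ. From γ = √55 + √137: γ^2 = 55 + 2√(7535) + 137 = 192 + 2√(7535), so γ^2 - 192 = 2√(7535); squaring, (γ^2 - 192)^2 = 4·7535, i.e. γ^4 - 384γ^2 + 36864 - 30140 = 0, i.e. γ^4 - 384γ^2 + 6724 = 0. So γ is a root of x^4 - 384x^2 + 6724. This polynomial is irreducible over Q: it has no rational root (each ±√55 ± √137 is irrational), and any factorization into two quadratics over Q would force √(7535) ∈ Q (pairing opposite roots) or √55, √137 ∈ Q (other pairings), all impossible. Hence [Q(γ):Q] = 4 = [Q(√55, √137):Q], so Q(γ) = Q(√55, √137).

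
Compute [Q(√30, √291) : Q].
[Q(√30, √291) : Q] = 4

[Q(√30):Q] = 2 (min poly x^2 - 30, irreducible since 30 is squarefree > 1). For the top step, suppose √291 ∈ Q(√30), say √291 = c + d√30 with c, d ∈ Q. Squaring: 291 = c^2 + 30d^2 + 2cd√30. Since √30 ∉ Q this forces 2cd = 0. If d = 0 then √291 = c ∈ Q, contradicting 291 squarefree > 1. If c = 0 then 291 = 30d^2, so 30·291 = (30d)^2 is a perfect square in Q — but 30·291 = 8730 is not a perfect square (since 30 and 291 are distinct squarefree integers). Contradiction. Hence √291 ∉ Q(√30), so x^2 - 291 stays irreducible over Q(√30) and [Q(√30, √291) : Q(√30)] = 2. By the tower law, [Q(√30, √291) : Q] = 2 · 2 = 4.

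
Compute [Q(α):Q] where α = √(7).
[Q(α):Q] = 2

[Q(α):Q] equals the degree of the minimal polynomial of α. Here α^2 = 7 and x^2 - 7 is irreducible (d = 7 is squarefree, ≠ 1, hence not a square), so deg(m_α) = 2. Thus [Q(α):Q] = 2.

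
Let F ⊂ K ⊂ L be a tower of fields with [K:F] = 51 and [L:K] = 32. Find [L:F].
[L:F] = 1632

The tower law says that for any tower of field extensions F ⊂ K ⊂ L with finite degrees, [L:F] = [L:K] · [K:F]. Here this gives [L:F] = 32 · 51 = 1632.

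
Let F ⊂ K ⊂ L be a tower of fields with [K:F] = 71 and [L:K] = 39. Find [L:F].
[L:F] = 2769

The tower law says that for any tower of field extensions F ⊂ K ⊂ L with finite degrees, [L:F] = [L:K] · [K:F]. Here this gives [L:F] = 39 · 71 = 2769.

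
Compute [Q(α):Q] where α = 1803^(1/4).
[Q(α):Q] = 4

α is a root of x^4 - 1803. By Eisenstein's criterion at the prime p = 3 (which divides the constant term 1803 but p^2 = 9 does not, since 1803 is squarefree), x^4 - 1803 is irreducible over Q. Hence [Q(α):Q] = 4.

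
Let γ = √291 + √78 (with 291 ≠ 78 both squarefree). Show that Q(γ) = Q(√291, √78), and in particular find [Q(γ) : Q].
[Q(γ) : Q] = 4 (equivalently, Q(γ) = Q(√291, √78))

Obviously Q(γ) ⊆ Q(√291, √78), and [Q(√291, √78):Q] = 4 (since 291, 78 are distinct squarefree integers > 1 with 22698 not a perfect square). To show equality we compute the minimal polynomial of γ. From γ = √291 + √78: γ^2 = 291 + 2√(22698) + 78 = 369 + 2√(22698), so γ^2 - 369 = 2√(22698); squaring, (γ^2 - 369)^2 = 4·22698, i.e. γ^4 - 738γ^2 + 136161 - 90792 = 0, i.e. γ^4 - 738γ^2 + 45369 = 0. So γ is a root of x^4 - 738x^2 + 45369. This polynomial is irreducible over Q: it has no rational root (each ±√291 ± √78 is irrational), and any factorization into two quadratics over Q would force √(22698) ∈ Q (pairing opposite roots) or √291, √78 ∈ Q (other pairings), all impossible. Hence [Q(γ):Q] = 4 = [Q(√291, √78):Q], so Q(γ) = Q(√291, √78).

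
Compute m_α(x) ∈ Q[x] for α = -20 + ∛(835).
m_α(x) = x^3 + 60x^2 + 1200x + 7165

Set β = α + 20 = ∛(835), so β^3 = 835. Then (α + 20)^3 - 835 = 0, i.e. α is a root of g(x) = (x + 20)^3 - 835 = x^3 + 60x^2 + 1200x + 7165. Since g(x) = h(x + 20) where h(x) = x^3 - 835, and h is irreducible over Q (because 835 is not a perfect cube, so h has no rational root, and a monic cubic with no rational root is irreducible), g is also irreducible (irreducibility is preserved under the substitution x → x + 20). Hence m_α(x) = x^3 + 60x^2 + 1200x + 7165.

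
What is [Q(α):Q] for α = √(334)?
[Q(α):Q] = 2

[Q(α):Q] equals the degree of the minimal polynomial of α. Here α^2 = 334 and x^2 - 334 is irreducible (d = 334 is squarefree, ≠ 1, hence not a square), so deg(m_α) = 2. Thus [Q(α):Q] = 2.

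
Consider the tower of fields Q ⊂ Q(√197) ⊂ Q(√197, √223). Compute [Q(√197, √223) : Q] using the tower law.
[Q(√197, √223) : Q] = 4

[Q(√197):Q] = 2 (min poly x^2 - 197, irreducible since 197 is squarefree > 1). For the top step, suppose √223 ∈ Q(√197), say √223 = c + d√197 with c, d ∈ Q. Squaring: 223 = c^2 + 197d^2 + 2cd√197. Since √197 ∉ Q this forces 2cd = 0. If d = 0 then √223 = c ∈ Q, contradicting 223 squarefree > 1. If c = 0 then 223 = 197d^2, so 197·223 = (197d)^2 is a perfect square in Q — but 197·223 = 43931 is not a perfect square (since 197 and 223 are distinct squarefree integers). Contradiction. Hence √223 ∉ Q(√197), so x^2 - 223 stays irreducible over Q(√197) and [Q(√197, √223) : Q(√197)] = 2. By the tower law, [Q(√197, √223) : Q] = 2 · 2 = 4.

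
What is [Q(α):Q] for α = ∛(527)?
[Q(α):Q] = 3

The minimal polynomial of α is x^3 - 527, irreducible over Q since 527 is not a perfect cube (so x^3 - 527 has no rational root). Hence [Q(α):Q] = deg(m_α) = 3.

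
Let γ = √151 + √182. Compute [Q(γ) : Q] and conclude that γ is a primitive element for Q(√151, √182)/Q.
[Q(γ) : Q] = 4 (equivalently, Q(γ) = Q(√151, √182))

Obviously Q(γ) ⊆ Q(√151, √182), and [Q(√151, √182):Q] = 4 (since 151, 182 are distinct squarefree integers > 1 with 27482 not a perfect square). To show equality we compute the minimal polynomial of γ. From γ = √151 + √182: γ^2 = 151 + 2√(27482) + 182 = 333 + 2√(27482), so γ^2 - 333 = 2√(27482); squaring, (γ^2 - 333)^2 = 4·27482, i.e. γ^4 - 666γ^2 + 110889 - 109928 = 0, i.e. γ^4 - 666γ^2 + 961 = 0. So γ is a root of x^4 - 666x^2 + 961. This polynomial is irreducible over Q: it has no rational root (each ±√151 ± √182 is irrational), and any factorization into two quadratics over Q would force √(27482) ∈ Q (pairing opposite roots) or √151, √182 ∈ Q (other pairings), all impossible. Hence [Q(γ):Q] = 4 = [Q(√151, √182):Q], so Q(γ) = Q(√151, √182).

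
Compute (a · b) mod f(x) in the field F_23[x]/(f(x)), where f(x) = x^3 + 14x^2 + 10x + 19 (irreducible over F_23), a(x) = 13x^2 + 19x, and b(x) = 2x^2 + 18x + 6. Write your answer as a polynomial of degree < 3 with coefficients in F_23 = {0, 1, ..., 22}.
a · b ≡ 22x^2 + 11x (mod f(x))

Multiply in F_23[x]: a(x)·b(x) = (13x^2 + 19x)·(2x^2 + 18x + 6) = 3x^4 + 19x^3 + 6x^2 + 22x. This has degree ≥ 3, so divide by f(x) over F_23: 3x^4 + 19x^3 + 6x^2 + 22x = (3x)·(x^3 + 14x^2 + 10x + 19) + (22x^2 + 11x). Hence a·b ≡ 22x^2 + 11x (mod f). (F_23[x]/(f) is a field with 23^3 = 12167 elements since f is irreducible of degree 3.)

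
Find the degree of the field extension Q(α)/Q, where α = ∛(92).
[Q(α):Q] = 3

The minimal polynomial of α is x^3 - 92, irreducible over Q since 92 is not a perfect cube (so x^3 - 92 has no rational root). Hence [Q(α):Q] = deg(m_α) = 3.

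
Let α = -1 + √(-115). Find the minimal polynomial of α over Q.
m_α(x) = x^2 + 2x + 116

From α + 1 = √(-115), squaring gives (α + 1)^2 = -115, i.e. α^2 + 2α + 1 = -115, so α^2 + 2α + 116 = 0. The discriminant of x^2 + 2x + 116 is (2)^2 - 4·(116) = 4 - 464 = -460, and 4·(-115) is not a perfect square in Q since -115 is squarefree and ≠ 1. Hence x^2 + 2x + 116 is irreducible over Q and is the minimal polynomial of α.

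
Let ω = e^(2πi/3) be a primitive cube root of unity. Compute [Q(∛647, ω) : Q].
[Q(∛647, ω) : Q] = 6

[Q(∛647):Q] = 3 (min poly x^3 - 647, irreducible since 647 is not a perfect cube). [Q(ω):Q] = 2 (min poly x^2 + x + 1). Since Q(∛647) ⊂ R and ω ∉ R, we have ω ∉ Q(∛647), so x^2 + x + 1 remains irreducible over Q(∛647) and [Q(∛647, ω) : Q(∛647)] = 2. By the tower law, [Q(∛647, ω) : Q] = 3 · 2 = 6. (In fact Q(∛647, ω) is the splitting field of x^3 - 647 over Q.)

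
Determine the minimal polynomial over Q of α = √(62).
m_α(x) = x^2 - 62

α satisfies α^2 - 62 = 0, so x^2 - 62 annihilates α. Since d = 62 is squarefree and ≠ 1, it is not a perfect square in Q, so x^2 - 62 has no rational root and is therefore irreducible over Q (a degree-2 polynomial over a field is irreducible iff it has no root). Hence m_α(x) = x^2 - 62.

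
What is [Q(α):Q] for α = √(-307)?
[Q(α):Q] = 2

[Q(α):Q] equals the degree of the minimal polynomial of α. Here α^2 = -307 and x^2 + 307 is irreducible (d = -307 is squarefree, ≠ 1, hence not a square), so deg(m_α) = 2. Thus [Q(α):Q] = 2.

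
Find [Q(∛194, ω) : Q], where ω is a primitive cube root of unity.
[Q(∛194, ω) : Q] = 6

[Q(∛194):Q] = 3 (min poly x^3 - 194, irreducible since 194 is not a perfect cube). [Q(ω):Q] = 2 (min poly x^2 + x + 1). Since Q(∛194) ⊂ R and ω ∉ R, we have ω ∉ Q(∛194), so x^2 + x + 1 remains irreducible over Q(∛194) and [Q(∛194, ω) : Q(∛194)] = 2. By the tower law, [Q(∛194, ω) : Q] = 3 · 2 = 6. (In fact Q(∛194, ω) is the splitting field of x^3 - 194 over Q.)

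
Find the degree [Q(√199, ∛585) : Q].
[Q(√199, ∛585) : Q] = 6

Let L = Q(√199, ∛585). Since Q(√199) ⊂ L and [Q(√199):Q] = 2, the tower law gives 2 | [L:Q]. Likewise Q(∛585) ⊂ L with [Q(∛585):Q] = 3 (because 585 is not a perfect cube), so 3 | [L:Q]. As gcd(2,3) = 1, [L:Q] is divisible by 6. Conversely L is generated over Q by √199 and ∛585, so [L:Q] ≤ 2·3 = 6. Therefore [Q(√199, ∛585) : Q] = 6.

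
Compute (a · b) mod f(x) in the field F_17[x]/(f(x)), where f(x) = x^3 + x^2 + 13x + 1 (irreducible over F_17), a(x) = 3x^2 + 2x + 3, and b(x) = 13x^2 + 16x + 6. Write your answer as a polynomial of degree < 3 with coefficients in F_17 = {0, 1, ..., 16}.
a · b ≡ 6x^2 + 8x (mod f(x))

Multiply in F_17[x]: a(x)·b(x) = (3x^2 + 2x + 3)·(13x^2 + 16x + 6) = 5x^4 + 6x^3 + 4x^2 + 9x + 1. This has degree ≥ 3, so divide by f(x) over F_17: 5x^4 + 6x^3 + 4x^2 + 9x + 1 = (5x + 1)·(x^3 + x^2 + 13x + 1) + (6x^2 + 8x). Hence a·b ≡ 6x^2 + 8x (mod f). (F_17[x]/(f) is a field with 17^3 = 4913 elements since f is irreducible of degree 3.)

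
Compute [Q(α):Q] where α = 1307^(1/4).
[Q(α):Q] = 4

α is a root of x^4 - 1307. By Eisenstein's criterion at the prime p = 1307 (which divides the constant term 1307 but p^2 = 1708249 does not, since 1307 is squarefree), x^4 - 1307 is irreducible over Q. Hence [Q(α):Q] = 4.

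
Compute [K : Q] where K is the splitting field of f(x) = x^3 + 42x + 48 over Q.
[K : Q] = 6

By the rational root test, any rational root of the monic integer polynomial f(x) = x^3 + 42x + 48 must be an integer dividing the constant term 48, i.e. one of ±{1, 2, 3, 4, 6, 8, 12, 16, 24, 48}. Evaluating: f(1) = 91, f(-1) = 5, f(2) = 140, f(-2) = -44, f(3) = 201, f(-3) = -105, f(4) = 280, f(-4) = -184, f(6) = 516, f(-6) = -420, f(8) = 896, f(-8) = -800, f(12) = 2280, f(-12) = -2184, f(16) = 4816, f(-16) = -4720, f(24) = 14880, f(-24) = -14784, f(48) = 112656, f(-48) = -112560; none is 0, so f has no rational root and is therefore irreducible over Q (a cubic with no linear factor over a field is irreducible). For an irreducible cubic, the Galois group is A_3 or S_3 according as the discriminant disc(f) = -4a^3 - 27b^2 = -4·(42)^3 - 27·(48)^2 = -358560 is or is not a square in Q. Here disc(f) = -358560 is not a perfect square in Q, so the Galois group of f over Q is not contained in A_3 and must be all of S_3. The splitting field has degree |S_3| = 6 over Q, so [K : Q] = 6.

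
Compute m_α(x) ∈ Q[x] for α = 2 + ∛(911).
m_α(x) = x^3 - 6x^2 + 12x - 919

Set β = α - 2 = ∛(911), so β^3 = 911. Then (α - 2)^3 - 911 = 0, i.e. α is a root of g(x) = (x - 2)^3 - 911 = x^3 - 6x^2 + 12x - 919. Since g(x) = h(x - 2) where h(x) = x^3 - 911, and h is irreducible over Q (because 911 is not a perfect cube, so h has no rational root, and a monic cubic with no rational root is irreducible), g is also irreducible (irreducibility is preserved under the substitution x → x - 2). Hence m_α(x) = x^3 - 6x^2 + 12x - 919.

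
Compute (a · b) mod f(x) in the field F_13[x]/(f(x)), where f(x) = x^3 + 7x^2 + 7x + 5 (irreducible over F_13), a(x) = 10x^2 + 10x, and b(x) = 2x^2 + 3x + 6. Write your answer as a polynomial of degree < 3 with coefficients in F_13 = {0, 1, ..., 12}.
a · b ≡ 8x^2 + 5x + 8 (mod f(x))

Multiply in F_13[x]: a(x)·b(x) = (10x^2 + 10x)·(2x^2 + 3x + 6) = 7x^4 + 11x^3 + 12x^2 + 8x. This has degree ≥ 3, so divide by f(x) over F_13: 7x^4 + 11x^3 + 12x^2 + 8x = (7x + 1)·(x^3 + 7x^2 + 7x + 5) + (8x^2 + 5x + 8). Hence a·b ≡ 8x^2 + 5x + 8 (mod f). (F_13[x]/(f) is a field with 13^3 = 2197 elements since f is irreducible of degree 3.)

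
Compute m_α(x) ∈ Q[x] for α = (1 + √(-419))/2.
m_α(x) = x^2 - x + 105

From 2α - 1 = √(-419), squaring gives (2α - 1)^2 = -419, i.e. 4α^2 - 4α + 1 = -419, so α^2 - α + (1 + 419)/4 = 0. Since -419 ≡ 1 (mod 4), (1 + 419)/4 = 105 ∈ Z. The polynomial x^2 - x + 105 has discriminant 1 - 4·(105) = -419, which is not a perfect square in Q (d = -419 is squarefree and ≠ 1), so x^2 - x + 105 is irreducible over Q. It is the minimal polynomial of α.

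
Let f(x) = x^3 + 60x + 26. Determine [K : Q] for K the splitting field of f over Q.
[K : Q] = 6

By the rational root test, any rational root of the monic integer polynomial f(x) = x^3 + 60x + 26 must be an integer dividing the constant term 26, i.e. one of ±{1, 2, 13, 26}. Evaluating: f(1) = 87, f(-1) = -35, f(2) = 154, f(-2) = -102, f(13) = 3003, f(-13) = -2951, f(26) = 19162, f(-26) = -19110; none is 0, so f has no rational root and is therefore irreducible over Q (a cubic with no linear factor over a field is irreducible). For an irreducible cubic, the Galois group is A_3 or S_3 according as the discriminant disc(f) = -4a^3 - 27b^2 = -4·(60)^3 - 27·(26)^2 = -882252 is or is not a square in Q. Here disc(f) = -882252 is not a perfect square in Q, so the Galois group of f over Q is not contained in A_3 and must be all of S_3. The splitting field has degree |S_3| = 6 over Q, so [K : Q] = 6.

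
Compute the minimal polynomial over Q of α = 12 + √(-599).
m_α(x) = x^2 - 24x + 743

From α - 12 = √(-599), squaring gives (α - 12)^2 = -599, i.e. α^2 - 24α + 144 = -599, so α^2 - 24α + 743 = 0. The discriminant of x^2 - 24x + 743 is (-24)^2 - 4·(743) = 576 - 2972 = -2396, and 4·(-599) is not a perfect square in Q since -599 is squarefree and ≠ 1. Hence x^2 - 24x + 743 is irreducible over Q and is the minimal polynomial of α.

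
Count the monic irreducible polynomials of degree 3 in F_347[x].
There are 13927192 monic irreducible polynomials of degree 3 over F_347

Each element of F_{347^3} that lies in no proper subfield is a root of exactly one monic irreducible of degree 3 over F_347, and each such polynomial has 3 distinct roots in F_{347^3}. By Möbius inversion the count is N_347(3) = (1/3) Σ_{d|3} μ(3/d) · 347^d = (1/3)(μ(3)·347^1 + μ(1)·347^3) = 41781576/3 = 13927192.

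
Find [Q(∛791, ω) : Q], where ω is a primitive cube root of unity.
[Q(∛791, ω) : Q] = 6

[Q(∛791):Q] = 3 (min poly x^3 - 791, irreducible since 791 is not a perfect cube). [Q(ω):Q] = 2 (min poly x^2 + x + 1). Since Q(∛791) ⊂ R and ω ∉ R, we have ω ∉ Q(∛791), so x^2 + x + 1 remains irreducible over Q(∛791) and [Q(∛791, ω) : Q(∛791)] = 2. By the tower law, [Q(∛791, ω) : Q] = 3 · 2 = 6. (In fact Q(∛791, ω) is the splitting field of x^3 - 791 over Q.)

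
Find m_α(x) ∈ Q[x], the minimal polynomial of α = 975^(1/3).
m_α(x) = x^3 - 975

α satisfies α^3 = 975, so x^3 - 975 annihilates α. By the rational root test, a rational root p/q (in lowest terms) of x^3 - 975 would satisfy p^3 = 975 q^3, forcing q = 1 and p^3 = 975; but 975 is not a perfect cube, contradiction. A monic cubic over Q with no rational root is irreducible (any nontrivial factorization would include a linear factor). Hence x^3 - 975 is the minimal polynomial of α, and in particular [Q(α):Q] = 3.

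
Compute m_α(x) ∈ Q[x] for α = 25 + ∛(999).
m_α(x) = x^3 - 75x^2 + 1875x - 16624

Set β = α - 25 = ∛(999), so β^3 = 999. Then (α - 25)^3 - 999 = 0, i.e. α is a root of g(x) = (x - 25)^3 - 999 = x^3 - 75x^2 + 1875x - 16624. Since g(x) = h(x - 25) where h(x) = x^3 - 999, and h is irreducible over Q (because 999 is not a perfect cube, so h has no rational root, and a monic cubic with no rational root is irreducible), g is also irreducible (irreducibility is preserved under the substitution x → x - 25). Hence m_α(x) = x^3 - 75x^2 + 1875x - 16624.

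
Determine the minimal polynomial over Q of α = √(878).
m_α(x) = x^2 - 878

α satisfies α^2 - 878 = 0, so x^2 - 878 annihilates α. Since d = 878 is squarefree and ≠ 1, it is not a perfect square in Q, so x^2 - 878 has no rational root and is therefore irreducible over Q (a degree-2 polynomial over a field is irreducible iff it has no root). Hence m_α(x) = x^2 - 878.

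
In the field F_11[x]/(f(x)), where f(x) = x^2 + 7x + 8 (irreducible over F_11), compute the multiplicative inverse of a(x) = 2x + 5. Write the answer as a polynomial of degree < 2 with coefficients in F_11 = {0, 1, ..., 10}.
a(x)^(-1) ≡ x + 10 (mod f(x))

Since f is irreducible over F_11, F_11[x]/(f) is a field and a(x) ≠ 0 has an inverse. Apply the extended Euclidean algorithm to f(x) and a(x) in F_11[x]: f(x) = (6x + 5)·a(x) + (5). The last nonzero remainder is the constant 5 = gcd(f, a) in F_11. Back-substituting through the division chain expresses 5 = s(x)·a(x) + t(x)·f(x) with s(x) ≡ 5x + 6 (mod f), so (5x + 6)·a(x) ≡ 5 (mod f). Multiplying by 5^(-1) ≡ 9 in F_11 gives a(x)^(-1) ≡ 9·(5x + 6) ≡ x + 10 (mod f). Check: (2x + 5)·(x + 10) = 2x^2 + 3x + 6 ≡ 1 (mod x^2 + 7x + 8).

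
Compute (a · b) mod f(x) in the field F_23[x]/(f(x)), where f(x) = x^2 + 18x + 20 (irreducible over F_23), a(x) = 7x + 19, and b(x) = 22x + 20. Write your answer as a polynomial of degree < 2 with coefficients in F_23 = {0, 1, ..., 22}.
a · b ≡ 17x + 14 (mod f(x))

Multiply in F_23[x]: a(x)·b(x) = (7x + 19)·(22x + 20) = 16x^2 + 6x + 12. This has degree ≥ 2, so divide by f(x) over F_23: 16x^2 + 6x + 12 = (16)·(x^2 + 18x + 20) + (17x + 14). Hence a·b ≡ 17x + 14 (mod f). (F_23[x]/(f) is a field with 23^2 = 529 elements since f is irreducible of degree 2.)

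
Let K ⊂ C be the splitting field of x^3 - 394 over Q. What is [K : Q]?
[K : Q] = 6

The roots of x^3 - 394 are ∛394, ω∛394, ω^2∛394 where ω = e^(2πi/3) is a primitive cube root of unity, so K = Q(∛394, ω). Now [Q(∛394):Q] = 3 (since 394 is not a perfect cube, x^3 - 394 is irreducible) and [Q(ω):Q] = 2. Both 2 and 3 divide [K:Q], and [K:Q] ≤ 3·2 = 6, so [K:Q] = 6. (Equivalently: Q(∛394) ⊂ R but ω ∉ R, so [K : Q(∛394)] = 2.)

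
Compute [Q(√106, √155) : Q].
[Q(√106, √155) : Q] = 4

[Q(√106):Q] = 2 (min poly x^2 - 106, irreducible since 106 is squarefree > 1). For the top step, suppose √155 ∈ Q(√106), say √155 = c + d√106 with c, d ∈ Q. Squaring: 155 = c^2 + 106d^2 + 2cd√106. Since √106 ∉ Q this forces 2cd = 0. If d = 0 then √155 = c ∈ Q, contradicting 155 squarefree > 1. If c = 0 then 155 = 106d^2, so 106·155 = (106d)^2 is a perfect square in Q — but 106·155 = 16430 is not a perfect square (since 106 and 155 are distinct squarefree integers). Contradiction. Hence √155 ∉ Q(√106), so x^2 - 155 stays irreducible over Q(√106) and [Q(√106, √155) : Q(√106)] = 2. By the tower law, [Q(√106, √155) : Q] = 2 · 2 = 4.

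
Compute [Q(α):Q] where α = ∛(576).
[Q(α):Q] = 3

The minimal polynomial of α is x^3 - 576, irreducible over Q since 576 is not a perfect cube (so x^3 - 576 has no rational root). Hence [Q(α):Q] = deg(m_α) = 3.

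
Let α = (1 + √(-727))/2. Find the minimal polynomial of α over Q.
m_α(x) = x^2 - x + 182

From 2α - 1 = √(-727), squaring gives (2α - 1)^2 = -727, i.e. 4α^2 - 4α + 1 = -727, so α^2 - α + (1 + 727)/4 = 0. Since -727 ≡ 1 (mod 4), (1 + 727)/4 = 182 ∈ Z. The polynomial x^2 - x + 182 has discriminant 1 - 4·(182) = -727, which is not a perfect square in Q (d = -727 is squarefree and ≠ 1), so x^2 - x + 182 is irreducible over Q. It is the minimal polynomial of α.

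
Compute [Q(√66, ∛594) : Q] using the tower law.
[Q(√66, ∛594) : Q] = 6

Let L = Q(√66, ∛594). Since Q(√66) ⊂ L and [Q(√66):Q] = 2, the tower law gives 2 | [L:Q]. Likewise Q(∛594) ⊂ L with [Q(∛594):Q] = 3 (because 594 is not a perfect cube), so 3 | [L:Q]. As gcd(2,3) = 1, [L:Q] is divisible by 6. Conversely L is generated over Q by √66 and ∛594, so [L:Q] ≤ 2·3 = 6. Therefore [Q(√66, ∛594) : Q] = 6.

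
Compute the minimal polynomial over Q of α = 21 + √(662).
m_α(x) = x^2 - 42x - 221

From α - 21 = √(662), squaring gives (α - 21)^2 = 662, i.e. α^2 - 42α + 441 = 662, so α^2 - 42α - 221 = 0. The discriminant of x^2 - 42x - 221 is (-42)^2 - 4·(-221) = 1764 + 884 = 2648, and 4·(662) is not a perfect square in Q since 662 is squarefree and ≠ 1. Hence x^2 - 42x - 221 is irreducible over Q and is the minimal polynomial of α.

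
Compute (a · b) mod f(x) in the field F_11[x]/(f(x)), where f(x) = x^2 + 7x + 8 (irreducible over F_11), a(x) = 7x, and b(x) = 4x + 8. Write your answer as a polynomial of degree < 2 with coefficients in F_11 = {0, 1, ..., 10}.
a · b ≡ 3x + 7 (mod f(x))

Multiply in F_11[x]: a(x)·b(x) = (7x)·(4x + 8) = 6x^2 + x. This has degree ≥ 2, so divide by f(x) over F_11: 6x^2 + x = (6)·(x^2 + 7x + 8) + (3x + 7). Hence a·b ≡ 3x + 7 (mod f). (F_11[x]/(f) is a field with 11^2 = 121 elements since f is irreducible of degree 2.)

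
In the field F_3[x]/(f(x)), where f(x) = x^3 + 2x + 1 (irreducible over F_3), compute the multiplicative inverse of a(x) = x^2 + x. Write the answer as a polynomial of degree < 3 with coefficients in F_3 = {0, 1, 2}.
a(x)^(-1) ≡ 2x + 1 (mod f(x))

Since f is irreducible over F_3, F_3[x]/(f) is a field and a(x) ≠ 0 has an inverse. Apply the extended Euclidean algorithm to f(x) and a(x) in F_3[x]: f(x) = (x + 2)·a(x) + (1). The last nonzero remainder is the constant 1 = gcd(f, a) in F_3. Back-substituting through the division chain expresses 1 = s(x)·a(x) + t(x)·f(x) with s(x) ≡ 2x + 1 (mod f), so a(x)^(-1) ≡ s(x) = 2x + 1 (mod f). Check: (x^2 + x)·(2x + 1) = 2x^3 + x ≡ 1 (mod x^3 + 2x + 1).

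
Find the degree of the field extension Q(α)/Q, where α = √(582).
[Q(α):Q] = 2

[Q(α):Q] equals the degree of the minimal polynomial of α. Here α^2 = 582 and x^2 - 582 is irreducible (d = 582 is squarefree, ≠ 1, hence not a square), so deg(m_α) = 2. Thus [Q(α):Q] = 2.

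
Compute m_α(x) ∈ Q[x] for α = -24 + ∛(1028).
m_α(x) = x^3 + 72x^2 + 1728x + 12796

Set β = α + 24 = ∛(1028), so β^3 = 1028. Then (α + 24)^3 - 1028 = 0, i.e. α is a root of g(x) = (x + 24)^3 - 1028 = x^3 + 72x^2 + 1728x + 12796. Since g(x) = h(x + 24) where h(x) = x^3 - 1028, and h is irreducible over Q (because 1028 is not a perfect cube, so h has no rational root, and a monic cubic with no rational root is irreducible), g is also irreducible (irreducibility is preserved under the substitution x → x + 24). Hence m_α(x) = x^3 + 72x^2 + 1728x + 12796.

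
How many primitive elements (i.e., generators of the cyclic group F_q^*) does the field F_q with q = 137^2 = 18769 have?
There are φ(18768) = 5632 primitive elements

F_q^* is cyclic of order q - 1 = 18768. A cyclic group of order m has exactly φ(m) generators. Here m = 18768 = 2^4 · 3 · 17 · 23, so the number of primitive elements is φ(18768) = 5632.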